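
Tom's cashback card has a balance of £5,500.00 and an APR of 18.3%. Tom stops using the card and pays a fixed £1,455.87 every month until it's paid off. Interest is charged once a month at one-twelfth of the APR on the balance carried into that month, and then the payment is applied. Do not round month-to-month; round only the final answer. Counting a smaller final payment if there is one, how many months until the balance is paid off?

4 months

Monthly rate r = 18.3%/12 = 1.525% = 0.01525.
Recurrence: B ← B·(1+r) − £1,455.87.
Month 1: interest £83.88; balance after payment £4,128.01.
Month 2: interest £62.95; balance after payment £2,735.09.
Month 3: interest £41.71; balance after payment £1,320.93.
Month 4: interest £20.14; balance after payment £0.00.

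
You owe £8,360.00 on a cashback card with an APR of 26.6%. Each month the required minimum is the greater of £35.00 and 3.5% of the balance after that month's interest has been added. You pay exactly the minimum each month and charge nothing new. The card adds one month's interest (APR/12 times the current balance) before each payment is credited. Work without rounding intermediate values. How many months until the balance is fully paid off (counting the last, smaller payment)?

201 months

Monthly rate r = 26.6%/12 = 2.21667% = 0.0221667.
While 3.5% of the post-interest balance exceeds £35.00, each month B ← (B·(1+r))·(1 − 0.035), i.e. B shrinks by the factor (1+r)·0.965 = 0.98639.
This holds for months 1–157. Entering month 158 the balance is £972.53; 3.5% of the post-interest balance is now below £35.00, so the flat £35.00 minimum applies from here.
From month 158 a fixed £35.00 at rate r clears £972.53 in 44 more payments. Total: 157 + 44 = 201 months.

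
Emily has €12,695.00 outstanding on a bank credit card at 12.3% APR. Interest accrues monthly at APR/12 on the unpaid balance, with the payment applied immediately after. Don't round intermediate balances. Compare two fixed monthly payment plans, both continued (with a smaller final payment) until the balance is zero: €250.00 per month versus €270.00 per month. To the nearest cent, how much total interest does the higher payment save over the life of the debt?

€605.85

Monthly rate r = 12.3%/12 = 1.025% = 0.01025.
At €250.00/mo: n = ⌈−ln(1 − rB₀/P)/ln(1+r)⌉ = 73 payments (last €18.66); total interest = total paid − €12,695.00 = €5,323.66.
At €270.00/mo: 65 payments (last €132.81); total interest €4,717.81.
Interest saved = €5,323.66 − €4,717.81 = €605.85.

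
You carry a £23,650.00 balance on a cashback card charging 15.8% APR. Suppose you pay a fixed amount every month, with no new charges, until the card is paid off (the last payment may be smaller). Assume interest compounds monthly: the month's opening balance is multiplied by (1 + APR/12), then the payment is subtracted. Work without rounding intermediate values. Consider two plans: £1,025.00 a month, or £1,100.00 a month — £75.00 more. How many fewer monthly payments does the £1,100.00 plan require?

2 fewer payments

Monthly rate r = 15.8%/12 = 1.31667% = 0.0131667.
At £1,025.00/mo: n = ⌈−ln(1 − rB₀/P)/ln(1+r)⌉ = 28 payments (last £701.49); total interest = total paid − £23,650.00 = £4,726.49.
At £1,100.00/mo: 26 payments (last £487.60); total interest £4,337.60.
Payments saved = 28 − 26 = 2.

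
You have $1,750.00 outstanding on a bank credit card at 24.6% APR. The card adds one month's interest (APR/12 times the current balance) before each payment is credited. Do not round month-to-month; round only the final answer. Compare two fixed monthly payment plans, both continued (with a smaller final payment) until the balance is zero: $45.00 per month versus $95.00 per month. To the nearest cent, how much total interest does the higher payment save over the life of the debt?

$1,318.23

Monthly rate r = 24.6%/12 = 2.05% = 0.0205.
At $45.00/mo: n = ⌈−ln(1 − rB₀/P)/ln(1+r)⌉ = 79 payments (last $28.52); total interest = total paid − $1,750.00 = $1,788.52.
At $95.00/mo: 24 payments (last $35.29); total interest $470.29.
Interest saved = $1,788.52 − $470.29 = $1,318.23.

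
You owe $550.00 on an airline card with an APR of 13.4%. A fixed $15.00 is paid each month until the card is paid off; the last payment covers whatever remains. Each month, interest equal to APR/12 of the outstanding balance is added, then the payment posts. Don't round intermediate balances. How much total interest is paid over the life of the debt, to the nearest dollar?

$161

Monthly rate r = 13.4%/12 = 1.11667% = 0.0111667.
Payoff takes n = ⌈−ln(1 − rB₀/P)/ln(1+r)⌉ = ⌈47.429⌉ = 48 payments; the last is $6.46.
Total paid = 47·$15.00 + $6.46 = $711.46.
Total interest = total paid − principal = $711.46 − $550.00 = $161.46.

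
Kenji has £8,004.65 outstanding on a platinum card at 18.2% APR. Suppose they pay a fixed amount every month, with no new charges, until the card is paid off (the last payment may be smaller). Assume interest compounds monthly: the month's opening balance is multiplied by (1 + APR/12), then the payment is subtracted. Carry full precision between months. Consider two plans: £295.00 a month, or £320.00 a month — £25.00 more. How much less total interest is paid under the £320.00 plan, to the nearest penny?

£250.11

Monthly rate r = 18.2%/12 = 1.51667% = 0.0151667.
At £295.00/mo: n = ⌈−ln(1 − rB₀/P)/ln(1+r)⌉ = 36 payments (last £66.94); total interest = total paid − £8,004.65 = £2,387.29.
At £320.00/mo: 32 payments (last £221.83); total interest £2,137.18.
Interest saved = £2,387.29 − £2,137.18 = £250.11.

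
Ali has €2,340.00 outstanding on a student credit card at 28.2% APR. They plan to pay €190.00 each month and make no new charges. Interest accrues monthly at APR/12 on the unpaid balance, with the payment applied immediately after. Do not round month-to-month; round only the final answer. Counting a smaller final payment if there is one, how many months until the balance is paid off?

15 months

Monthly rate r = 28.2%/12 = 2.35% = 0.0235.
Recurrence: B ← B·(1+r) − €190.00.
Month 1: interest €54.99; balance after payment €2,204.99.
Month 2: interest €51.82; balance after payment €2,066.81.
Closed form: n = −ln(1 − rB₀/P)/ln(1+r) = −ln(0.71058)/ln(1.0235) ≈ 14.710, so the balance reaches zero during payment 15.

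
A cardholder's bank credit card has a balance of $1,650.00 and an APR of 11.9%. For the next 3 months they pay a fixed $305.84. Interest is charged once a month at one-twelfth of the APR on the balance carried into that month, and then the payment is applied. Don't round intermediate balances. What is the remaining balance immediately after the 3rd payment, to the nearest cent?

Monthly rate r = 11.9%/12 = 0.991667% = 0.00991667.
Each month: B ← B·(1+r) − $305.84.
Month 1: interest $16.36; balance after payment $1,360.52.
Month 2: interest $13.49; balance after payment $1,068.17.
Month 3: interest $10.59; balance after payment $772.93.

$772.93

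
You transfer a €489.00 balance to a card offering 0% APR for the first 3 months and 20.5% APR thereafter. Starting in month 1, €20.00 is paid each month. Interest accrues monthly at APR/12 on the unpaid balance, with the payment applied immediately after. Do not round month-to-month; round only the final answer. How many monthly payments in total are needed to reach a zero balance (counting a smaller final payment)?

30 months

Promo months 1–3 at r₀ = 0%/12 = 0; months 4+ at r₁ = 20.5%/12 = 0.0170833.
After month 3 (no interest yet): B = €489.00 − 3·€20.00 = €429.00.
Then at r₁ with €20.00/mo: n₂ = −ln(1 − r₁·B/P)/ln(1+r₁) ≈ 26.94 → 27 more payments.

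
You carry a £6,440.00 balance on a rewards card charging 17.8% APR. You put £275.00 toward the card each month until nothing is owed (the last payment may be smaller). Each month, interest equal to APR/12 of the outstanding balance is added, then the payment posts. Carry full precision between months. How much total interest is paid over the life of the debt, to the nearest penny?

Monthly rate r = 17.8%/12 = 1.48333% = 0.0148333.
Payoff takes n = ⌈−ln(1 − rB₀/P)/ln(1+r)⌉ = ⌈28.982⌉ = 29 payments; the last is £270.12.
Total paid = 28·£275.00 + £270.12 = £7,970.12.
Total interest = total paid − principal = £7,970.12 − £6,440.00 = £1,530.12.

£1,530.12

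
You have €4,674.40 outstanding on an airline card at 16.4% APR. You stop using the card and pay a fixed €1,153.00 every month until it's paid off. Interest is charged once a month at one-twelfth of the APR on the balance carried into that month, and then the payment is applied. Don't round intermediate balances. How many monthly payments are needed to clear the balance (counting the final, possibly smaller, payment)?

Monthly rate r = 16.4%/12 = 1.36667% = 0.0136667.
Recurrence: B ← B·(1+r) − €1,153.00.
Month 1: interest €63.88; balance after payment €3,585.28.
Month 2: interest €49.00; balance after payment €2,481.28.
Month 3: interest €33.91; balance after payment €1,362.19.
Month 4: interest €18.62; balance after payment €227.81.
Month 5: interest €3.11; balance after payment €0.00.

5 payments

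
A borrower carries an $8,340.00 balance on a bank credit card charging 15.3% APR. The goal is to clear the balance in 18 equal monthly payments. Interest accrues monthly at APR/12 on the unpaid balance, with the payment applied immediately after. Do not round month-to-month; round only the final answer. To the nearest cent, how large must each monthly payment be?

$521.47

Monthly rate r = 15.3%/12 = 1.275% = 0.01275.
Level-payment amortization: P = B₀·r / (1 − (1+r)^(−n)) = 8340.00·0.01275 / (1 − 1.01275^(−18)).
Denominator 1 − (1+r)^(−18) = 0.203914953.
P = 106.335 / 0.203914953 ≈ 521.47.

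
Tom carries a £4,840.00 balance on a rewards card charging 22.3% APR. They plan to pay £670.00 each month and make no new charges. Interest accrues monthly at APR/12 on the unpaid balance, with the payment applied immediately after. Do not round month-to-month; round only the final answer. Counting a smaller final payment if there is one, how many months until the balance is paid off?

8 payments

Monthly rate r = 22.3%/12 = 1.85833% = 0.0185833.
Recurrence: B ← B·(1+r) − £670.00.
Month 1: interest £89.94; balance after payment £4,259.94.
Month 2: interest £79.16; balance after payment £3,669.11.
Closed form: n = −ln(1 − rB₀/P)/ln(1+r) = −ln(0.86576)/ln(1.01858) ≈ 7.829, so the balance reaches zero during payment 8.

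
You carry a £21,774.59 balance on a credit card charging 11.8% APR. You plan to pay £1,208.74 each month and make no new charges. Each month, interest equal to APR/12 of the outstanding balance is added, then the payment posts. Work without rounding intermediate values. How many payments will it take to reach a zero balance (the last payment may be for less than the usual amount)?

20 months

Monthly rate r = 11.8%/12 = 0.983333% = 0.00983333.
Recurrence: B ← B·(1+r) − £1,208.74.
Month 1: interest £214.12; balance after payment £20,779.97.
Month 2: interest £204.34; balance after payment £19,775.56.
Closed form: n = −ln(1 − rB₀/P)/ln(1+r) = −ln(0.82286)/ln(1.00983) ≈ 19.925, so the balance reaches zero during payment 20.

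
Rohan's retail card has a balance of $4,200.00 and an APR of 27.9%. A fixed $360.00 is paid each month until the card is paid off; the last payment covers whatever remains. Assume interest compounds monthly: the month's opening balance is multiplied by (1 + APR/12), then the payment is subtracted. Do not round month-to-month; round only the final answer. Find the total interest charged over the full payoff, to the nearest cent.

$756.95

Monthly rate r = 27.9%/12 = 2.325% = 0.02325.
Payoff takes n = ⌈−ln(1 − rB₀/P)/ln(1+r)⌉ = ⌈13.767⌉ = 14 payments; the last is $276.95.
Total paid = 13·$360.00 + $276.95 = $4,956.95.
Total interest = total paid − principal = $4,956.95 − $4,200.00 = $756.95.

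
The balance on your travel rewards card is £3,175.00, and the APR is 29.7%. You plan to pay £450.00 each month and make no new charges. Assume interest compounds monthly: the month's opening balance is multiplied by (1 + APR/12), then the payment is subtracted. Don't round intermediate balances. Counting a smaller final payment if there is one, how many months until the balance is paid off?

Monthly rate r = 29.7%/12 = 2.475% = 0.02475.
Recurrence: B ← B·(1+r) − £450.00.
Month 1: interest £78.58; balance after payment £2,803.58.
Month 2: interest £69.39; balance after payment £2,422.97.
Closed form: n = −ln(1 − rB₀/P)/ln(1+r) = −ln(0.82537)/ln(1.02475) ≈ 7.850, so the balance reaches zero during payment 8.

8 months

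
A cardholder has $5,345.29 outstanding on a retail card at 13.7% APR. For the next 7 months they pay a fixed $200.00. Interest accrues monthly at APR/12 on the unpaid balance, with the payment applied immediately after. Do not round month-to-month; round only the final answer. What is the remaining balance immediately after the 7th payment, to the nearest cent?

$4,338.51

Monthly rate r = 13.7%/12 = 1.14167% = 0.0114167.
Each month: B ← B·(1+r) − $200.00.
Month 1: interest $61.03; balance after payment $5,206.32.
Month 2: interest $59.44; balance after payment $5,065.75.
Month 3: interest $57.83; balance after payment $4,923.59.
Month 4: interest $56.21; balance after payment $4,779.80.
Month 5: interest $54.57; balance after payment $4,634.37.
Month 6: interest $52.91; balance after payment $4,487.28.
Month 7: interest $51.23; balance after payment $4,338.51.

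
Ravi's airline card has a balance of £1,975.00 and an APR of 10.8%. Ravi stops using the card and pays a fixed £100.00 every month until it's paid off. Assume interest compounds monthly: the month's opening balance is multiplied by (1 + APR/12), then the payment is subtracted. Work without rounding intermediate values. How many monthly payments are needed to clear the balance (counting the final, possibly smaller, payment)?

22 payments

Monthly rate r = 10.8%/12 = 0.9% = 0.009.
Recurrence: B ← B·(1+r) − £100.00.
Month 1: interest £17.78; balance after payment £1,892.78.
Month 2: interest £17.03; balance after payment £1,809.81.
Closed form: n = −ln(1 − rB₀/P)/ln(1+r) = −ln(0.82225)/ln(1.009) ≈ 21.843, so the balance reaches zero during payment 22.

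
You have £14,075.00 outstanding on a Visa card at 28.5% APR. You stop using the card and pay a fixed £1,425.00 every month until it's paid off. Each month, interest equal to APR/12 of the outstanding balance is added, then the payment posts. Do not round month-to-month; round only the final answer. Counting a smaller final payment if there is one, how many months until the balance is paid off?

Monthly rate r = 28.5%/12 = 2.375% = 0.02375.
Recurrence: B ← B·(1+r) − £1,425.00.
Month 1: interest £334.28; balance after payment £12,984.28.
Month 2: interest £308.38; balance after payment £11,867.66.
Closed form: n = −ln(1 − rB₀/P)/ln(1+r) = −ln(0.76542)/ln(1.02375) ≈ 11.389, so the balance reaches zero during payment 12.

12 payments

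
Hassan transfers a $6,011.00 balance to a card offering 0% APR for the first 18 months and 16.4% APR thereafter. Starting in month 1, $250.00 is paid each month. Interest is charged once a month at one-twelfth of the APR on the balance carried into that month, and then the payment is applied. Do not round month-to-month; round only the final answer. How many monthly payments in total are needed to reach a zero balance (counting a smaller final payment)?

25 months

Promo months 1–18 at r₀ = 0%/12 = 0; months 19+ at r₁ = 16.4%/12 = 0.0136667.
After month 18 (no interest yet): B = $6,011.00 − 18·$250.00 = $1,511.00.
Then at r₁ with $250.00/mo: n₂ = −ln(1 − r₁·B/P)/ln(1+r₁) ≈ 6.35 → 7 more payments.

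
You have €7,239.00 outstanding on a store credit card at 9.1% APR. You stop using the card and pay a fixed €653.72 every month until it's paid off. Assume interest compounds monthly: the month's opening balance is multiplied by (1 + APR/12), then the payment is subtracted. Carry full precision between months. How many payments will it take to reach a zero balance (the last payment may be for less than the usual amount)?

12 payments

Monthly rate r = 9.1%/12 = 0.758333% = 0.00758333.
Recurrence: B ← B·(1+r) − €653.72.
Month 1: interest €54.90; balance after payment €6,640.18.
Month 2: interest €50.35; balance after payment €6,036.81.
Closed form: n = −ln(1 − rB₀/P)/ln(1+r) = −ln(0.91603)/ln(1.00758) ≈ 11.610, so the balance reaches zero during payment 12.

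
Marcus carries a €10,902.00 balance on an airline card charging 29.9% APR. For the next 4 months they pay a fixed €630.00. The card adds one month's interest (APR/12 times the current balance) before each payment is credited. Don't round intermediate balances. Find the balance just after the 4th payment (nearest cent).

€9,414.10

Monthly rate r = 29.9%/12 = 2.49167% = 0.0249167.
Each month: B ← B·(1+r) − €630.00.
Month 1: interest €271.64; balance after payment €10,543.64.
Month 2: interest €262.71; balance after payment €10,176.35.
Month 3: interest €253.56; balance after payment €9,799.91.
Month 4: interest €244.18; balance after payment €9,414.10.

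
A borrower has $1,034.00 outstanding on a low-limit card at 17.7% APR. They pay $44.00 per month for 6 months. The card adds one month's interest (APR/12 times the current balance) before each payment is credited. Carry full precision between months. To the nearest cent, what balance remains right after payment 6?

$855.02

Monthly rate r = 17.7%/12 = 1.475% = 0.01475.
Each month: B ← B·(1+r) − $44.00.
Month 1: interest $15.25; balance after payment $1,005.25.
Month 2: interest $14.83; balance after payment $976.08.
Month 3: interest $14.40; balance after payment $946.48.
Month 4: interest $13.96; balance after payment $916.44.
Month 5: interest $13.52; balance after payment $885.95.
Month 6: interest $13.07; balance after payment $855.02.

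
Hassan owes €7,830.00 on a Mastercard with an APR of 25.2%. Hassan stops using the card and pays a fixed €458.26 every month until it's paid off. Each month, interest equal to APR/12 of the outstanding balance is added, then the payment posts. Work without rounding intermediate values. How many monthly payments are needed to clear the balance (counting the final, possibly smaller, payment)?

22 months

Monthly rate r = 25.2%/12 = 2.1% = 0.021.
Recurrence: B ← B·(1+r) − €458.26.
Month 1: interest €164.43; balance after payment €7,536.17.
Month 2: interest €158.26; balance after payment €7,236.17.
Closed form: n = −ln(1 − rB₀/P)/ln(1+r) = −ln(0.64119)/ln(1.021) ≈ 21.385, so the balance reaches zero during payment 22.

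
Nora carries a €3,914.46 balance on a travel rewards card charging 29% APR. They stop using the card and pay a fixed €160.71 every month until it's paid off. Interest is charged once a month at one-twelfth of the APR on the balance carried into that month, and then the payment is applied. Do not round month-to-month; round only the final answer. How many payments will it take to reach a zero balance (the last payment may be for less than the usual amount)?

38 payments

Monthly rate r = 29%/12 = 2.41667% = 0.0241667.
Recurrence: B ← B·(1+r) − €160.71.
Month 1: interest €94.60; balance after payment €3,848.35.
Month 2: interest €93.00; balance after payment €3,780.64.
Closed form: n = −ln(1 − rB₀/P)/ln(1+r) = −ln(0.41137)/ln(1.02417) ≈ 37.198, so the balance reaches zero during payment 38.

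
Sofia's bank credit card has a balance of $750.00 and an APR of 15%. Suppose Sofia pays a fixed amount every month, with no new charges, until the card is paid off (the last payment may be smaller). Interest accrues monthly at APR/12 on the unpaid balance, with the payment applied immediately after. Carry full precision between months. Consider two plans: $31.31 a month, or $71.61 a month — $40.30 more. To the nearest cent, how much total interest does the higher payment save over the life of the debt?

Monthly rate r = 15%/12 = 1.25% = 0.0125.
At $31.31/mo: n = ⌈−ln(1 − rB₀/P)/ln(1+r)⌉ = 29 payments (last $20.27); total interest = total paid − $750.00 = $146.95.
At $71.61/mo: 12 payments (last $21.25); total interest $58.96.
Interest saved = $146.95 − $58.96 = $87.99.

$87.99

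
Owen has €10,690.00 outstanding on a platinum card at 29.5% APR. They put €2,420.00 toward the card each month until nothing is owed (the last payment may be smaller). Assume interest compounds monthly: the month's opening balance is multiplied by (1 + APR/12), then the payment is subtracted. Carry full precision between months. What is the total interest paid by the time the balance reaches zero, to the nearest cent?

€770.47

Monthly rate r = 29.5%/12 = 2.45833% = 0.0245833.
Payoff takes n = ⌈−ln(1 − rB₀/P)/ln(1+r)⌉ = ⌈4.733⌉ = 5 payments; the last is €1,780.47.
Total paid = 4·€2,420.00 + €1,780.47 = €11,460.47.
Total interest = total paid − principal = €11,460.47 − €10,690.00 = €770.47.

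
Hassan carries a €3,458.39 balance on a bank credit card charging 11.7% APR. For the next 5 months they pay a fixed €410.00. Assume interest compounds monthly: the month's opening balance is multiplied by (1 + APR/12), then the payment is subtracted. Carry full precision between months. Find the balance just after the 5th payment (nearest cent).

€1,539.94

Monthly rate r = 11.7%/12 = 0.975% = 0.00975.
Each month: B ← B·(1+r) − €410.00.
Month 1: interest €33.72; balance after payment €3,082.11.
Month 2: interest €30.05; balance after payment €2,702.16.
Month 3: interest €26.35; balance after payment €2,318.51.
Month 4: interest €22.61; balance after payment €1,931.11.
Month 5: interest €18.83; balance after payment €1,539.94.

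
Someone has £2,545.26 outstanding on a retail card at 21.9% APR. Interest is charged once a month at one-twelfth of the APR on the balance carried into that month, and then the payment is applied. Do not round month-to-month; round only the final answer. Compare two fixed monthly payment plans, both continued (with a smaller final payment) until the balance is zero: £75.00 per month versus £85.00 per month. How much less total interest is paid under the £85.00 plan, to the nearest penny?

£289.12

Monthly rate r = 21.9%/12 = 1.825% = 0.01825.
At £75.00/mo: n = ⌈−ln(1 − rB₀/P)/ln(1+r)⌉ = 54 payments (last £30.59); total interest = total paid − £2,545.26 = £1,460.33.
At £85.00/mo: 44 payments (last £61.47); total interest £1,171.21.
Interest saved = £1,460.33 − £1,171.21 = £289.12.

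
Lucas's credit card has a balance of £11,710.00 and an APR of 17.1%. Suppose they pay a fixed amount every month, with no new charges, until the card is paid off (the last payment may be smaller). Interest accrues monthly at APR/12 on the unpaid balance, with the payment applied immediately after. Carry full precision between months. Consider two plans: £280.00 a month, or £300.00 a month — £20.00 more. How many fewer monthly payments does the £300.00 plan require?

Monthly rate r = 17.1%/12 = 1.425% = 0.01425.
At £280.00/mo: n = ⌈−ln(1 − rB₀/P)/ln(1+r)⌉ = 65 payments (last £13.28); total interest = total paid − £11,710.00 = £6,223.28.
At £300.00/mo: 58 payments (last £126.04); total interest £5,516.04.
Payments saved = 65 − 58 = 7.

7 fewer payments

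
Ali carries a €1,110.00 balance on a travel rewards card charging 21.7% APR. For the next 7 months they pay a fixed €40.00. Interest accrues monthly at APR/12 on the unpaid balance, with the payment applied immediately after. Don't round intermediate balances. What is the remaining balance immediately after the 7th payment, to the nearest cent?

Monthly rate r = 21.7%/12 = 1.80833% = 0.0180833.
Each month: B ← B·(1+r) − €40.00.
Month 1: interest €20.07; balance after payment €1,090.07.
Month 2: interest €19.71; balance after payment €1,069.78.
Month 3: interest €19.35; balance after payment €1,049.13.
Month 4: interest €18.97; balance after payment €1,028.10.
Month 5: interest €18.59; balance after payment €1,006.69.
Month 6: interest €18.20; balance after payment €984.90.
Month 7: interest €17.81; balance after payment €962.71.

€962.71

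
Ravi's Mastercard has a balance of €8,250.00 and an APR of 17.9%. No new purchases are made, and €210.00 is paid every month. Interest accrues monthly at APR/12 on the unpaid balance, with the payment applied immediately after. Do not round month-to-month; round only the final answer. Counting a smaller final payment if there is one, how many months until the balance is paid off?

60 months

Monthly rate r = 17.9%/12 = 1.49167% = 0.0149167.
Recurrence: B ← B·(1+r) − €210.00.
Month 1: interest €123.06; balance after payment €8,163.06.
Month 2: interest €121.77; balance after payment €8,074.83.
Closed form: n = −ln(1 − rB₀/P)/ln(1+r) = −ln(0.41399)/ln(1.01492) ≈ 59.563, so the balance reaches zero during payment 60.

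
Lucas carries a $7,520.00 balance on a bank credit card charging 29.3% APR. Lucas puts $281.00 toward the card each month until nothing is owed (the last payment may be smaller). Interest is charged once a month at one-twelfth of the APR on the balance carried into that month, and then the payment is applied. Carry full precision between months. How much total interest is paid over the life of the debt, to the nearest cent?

Monthly rate r = 29.3%/12 = 2.44167% = 0.0244167.
Payoff takes n = ⌈−ln(1 − rB₀/P)/ln(1+r)⌉ = ⌈43.927⌉ = 44 payments; the last is $260.71.
Total paid = 43·$281.00 + $260.71 = $12,343.71.
Total interest = total paid − principal = $12,343.71 − $7,520.00 = $4,823.71.

$4,823.71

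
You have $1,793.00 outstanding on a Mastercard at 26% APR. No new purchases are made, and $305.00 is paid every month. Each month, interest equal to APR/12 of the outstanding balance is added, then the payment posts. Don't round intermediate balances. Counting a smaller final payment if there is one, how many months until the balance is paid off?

Monthly rate r = 26%/12 = 2.16667% = 0.0216667.
Recurrence: B ← B·(1+r) − $305.00.
Month 1: interest $38.85; balance after payment $1,526.85.
Month 2: interest $33.08; balance after payment $1,254.93.
Closed form: n = −ln(1 − rB₀/P)/ln(1+r) = −ln(0.87263)/ln(1.02167) ≈ 6.356, so the balance reaches zero during payment 7.

7 payments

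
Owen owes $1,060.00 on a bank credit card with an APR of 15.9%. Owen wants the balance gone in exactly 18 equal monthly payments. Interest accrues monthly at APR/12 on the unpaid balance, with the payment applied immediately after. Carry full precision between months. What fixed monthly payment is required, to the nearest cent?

Monthly rate r = 15.9%/12 = 1.325% = 0.01325.
Level-payment amortization: P = B₀·r / (1 − (1+r)^(−n)) = 1060.00·0.01325 / (1 − 1.01325^(−18)).
Denominator 1 − (1+r)^(−18) = 0.210956445.
P = 14.045 / 0.210956445 ≈ 66.58.

$66.58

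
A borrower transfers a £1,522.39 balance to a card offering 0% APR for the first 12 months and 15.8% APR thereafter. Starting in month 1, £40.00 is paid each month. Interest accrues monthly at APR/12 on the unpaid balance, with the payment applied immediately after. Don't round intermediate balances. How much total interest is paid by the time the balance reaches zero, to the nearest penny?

£242.75

Promo months 1–12 at r₀ = 0%/12 = 0; months 13+ at r₁ = 15.8%/12 = 0.0131667.
After month 12 (no interest yet): B = £1,522.39 − 12·£40.00 = £1,042.39.
Then at r₁ with £40.00/mo: n₂ = −ln(1 − r₁·B/P)/ln(1+r₁) ≈ 32.13 → 33 more payments.
Total paid = 44·£40.00 + £5.14 = £1,765.14; interest = £1,765.14 − £1,522.39 = £242.75.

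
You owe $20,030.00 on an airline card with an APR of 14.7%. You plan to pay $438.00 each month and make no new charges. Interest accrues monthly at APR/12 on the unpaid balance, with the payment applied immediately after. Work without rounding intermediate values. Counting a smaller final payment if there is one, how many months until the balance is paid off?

Monthly rate r = 14.7%/12 = 1.225% = 0.01225.
Recurrence: B ← B·(1+r) − $438.00.
Month 1: interest $245.37; balance after payment $19,837.37.
Month 2: interest $243.01; balance after payment $19,642.38.
Closed form: n = −ln(1 − rB₀/P)/ln(1+r) = −ln(0.4398)/ln(1.01225) ≈ 67.466, so the balance reaches zero during payment 68.

68 months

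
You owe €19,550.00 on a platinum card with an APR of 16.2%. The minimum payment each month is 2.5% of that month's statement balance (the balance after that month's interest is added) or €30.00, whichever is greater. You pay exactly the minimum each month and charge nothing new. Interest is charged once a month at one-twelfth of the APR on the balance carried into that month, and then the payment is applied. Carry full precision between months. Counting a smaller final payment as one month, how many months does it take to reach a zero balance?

Monthly rate r = 16.2%/12 = 1.35% = 0.0135.
While 2.5% of the post-interest balance exceeds €30.00, each month B ← (B·(1+r))·(1 − 0.025), i.e. B shrinks by the factor (1+r)·0.975 = 0.98816.
This holds for months 1–236. Entering month 237 the balance is €1,176.64; 2.5% of the post-interest balance is now below €30.00, so the flat €30.00 minimum applies from here.
From month 237 a fixed €30.00 at rate r clears €1,176.64 in 57 more payments. Total: 236 + 57 = 293 months.

293 months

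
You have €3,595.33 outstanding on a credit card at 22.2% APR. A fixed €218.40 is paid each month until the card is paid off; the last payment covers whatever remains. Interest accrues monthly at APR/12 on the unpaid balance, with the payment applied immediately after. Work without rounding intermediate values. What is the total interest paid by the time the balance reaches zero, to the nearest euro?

€732

Monthly rate r = 22.2%/12 = 1.85% = 0.0185.
Payoff takes n = ⌈−ln(1 − rB₀/P)/ln(1+r)⌉ = ⌈19.813⌉ = 20 payments; the last is €177.91.
Total paid = 19·€218.40 + €177.91 = €4,327.51.
Total interest = total paid − principal = €4,327.51 − €3,595.33 = €732.18.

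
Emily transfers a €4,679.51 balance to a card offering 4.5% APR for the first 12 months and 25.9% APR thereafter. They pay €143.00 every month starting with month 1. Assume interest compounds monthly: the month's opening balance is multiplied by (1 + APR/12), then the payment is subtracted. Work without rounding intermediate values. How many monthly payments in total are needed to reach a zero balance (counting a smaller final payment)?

Promo months 1–12 at r₀ = 4.5%/12 = 0.00375; months 13+ at r₁ = 25.9%/12 = 0.0215833.
After month 12: iterate B ← B·(1+r₀) − €143.00 for 12 months → €3,142.65.
Then at r₁ with €143.00/mo: n₂ = −ln(1 − r₁·B/P)/ln(1+r₁) ≈ 30.12 → 31 more payments.

43 payments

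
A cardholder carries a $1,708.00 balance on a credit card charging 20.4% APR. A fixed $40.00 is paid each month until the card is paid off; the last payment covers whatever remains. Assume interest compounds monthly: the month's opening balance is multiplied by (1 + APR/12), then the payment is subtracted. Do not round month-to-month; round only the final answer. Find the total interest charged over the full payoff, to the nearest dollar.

Monthly rate r = 20.4%/12 = 1.7% = 0.017.
Payoff takes n = ⌈−ln(1 − rB₀/P)/ln(1+r)⌉ = ⌈76.778⌉ = 77 payments; the last is $31.19.
Total paid = 76·$40.00 + $31.19 = $3,071.19.
Total interest = total paid − principal = $3,071.19 − $1,708.00 = $1,363.19.

$1,363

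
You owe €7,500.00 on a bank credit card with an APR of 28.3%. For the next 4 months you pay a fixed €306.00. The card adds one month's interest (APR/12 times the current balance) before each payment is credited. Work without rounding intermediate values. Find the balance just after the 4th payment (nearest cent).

Monthly rate r = 28.3%/12 = 2.35833% = 0.0235833.
Each month: B ← B·(1+r) − €306.00.
Month 1: interest €176.88; balance after payment €7,370.88.
Month 2: interest €173.83; balance after payment €7,238.70.
Month 3: interest €170.71; balance after payment €7,103.42.
Month 4: interest €167.52; balance after payment €6,964.94.

€6,964.94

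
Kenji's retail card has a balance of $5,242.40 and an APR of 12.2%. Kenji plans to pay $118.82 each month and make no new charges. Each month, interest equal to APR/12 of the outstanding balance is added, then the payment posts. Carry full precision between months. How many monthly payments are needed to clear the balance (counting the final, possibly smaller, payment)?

Monthly rate r = 12.2%/12 = 1.01667% = 0.0101667.
Recurrence: B ← B·(1+r) − $118.82.
Month 1: interest $53.30; balance after payment $5,176.88.
Month 2: interest $52.63; balance after payment $5,110.69.
Closed form: n = −ln(1 − rB₀/P)/ln(1+r) = −ln(0.55144)/ln(1.01017) ≈ 58.843, so the balance reaches zero during payment 59.

59 months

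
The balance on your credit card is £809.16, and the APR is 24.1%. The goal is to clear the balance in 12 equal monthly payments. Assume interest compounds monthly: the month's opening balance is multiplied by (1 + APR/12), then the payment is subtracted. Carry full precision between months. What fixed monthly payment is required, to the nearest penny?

£76.55

Monthly rate r = 24.1%/12 = 2.00833% = 0.0200833.
Level-payment amortization: P = B₀·r / (1 − (1+r)^(−n)) = 809.16·0.0200833 / (1 − 1.02008^(−12)).
Denominator 1 − (1+r)^(−12) = 0.212279447.
P = 16.2506 / 0.212279447 ≈ 76.55.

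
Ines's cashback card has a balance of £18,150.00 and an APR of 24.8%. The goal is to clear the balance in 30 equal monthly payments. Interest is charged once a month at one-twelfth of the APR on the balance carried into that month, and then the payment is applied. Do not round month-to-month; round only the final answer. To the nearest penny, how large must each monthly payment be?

Monthly rate r = 24.8%/12 = 2.06667% = 0.0206667.
Level-payment amortization: P = B₀·r / (1 − (1+r)^(−n)) = 18150.00·0.0206667 / (1 − 1.02067^(−30)).
Denominator 1 − (1+r)^(−30) = 0.458645127.
P = 375.1 / 0.458645127 ≈ 817.84.

£817.84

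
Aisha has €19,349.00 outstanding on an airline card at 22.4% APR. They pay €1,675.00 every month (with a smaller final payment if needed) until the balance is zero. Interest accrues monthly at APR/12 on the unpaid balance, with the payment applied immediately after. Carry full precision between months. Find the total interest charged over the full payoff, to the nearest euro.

€2,649

Monthly rate r = 22.4%/12 = 1.86667% = 0.0186667.
Payoff takes n = ⌈−ln(1 − rB₀/P)/ln(1+r)⌉ = ⌈13.132⌉ = 14 payments; the last is €223.28.
Total paid = 13·€1,675.00 + €223.28 = €21,998.28.
Total interest = total paid − principal = €21,998.28 − €19,349.00 = €2,649.28.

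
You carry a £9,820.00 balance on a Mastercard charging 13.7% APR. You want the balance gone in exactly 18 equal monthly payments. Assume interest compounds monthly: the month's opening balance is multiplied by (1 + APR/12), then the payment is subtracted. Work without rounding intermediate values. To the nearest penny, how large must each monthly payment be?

£606.63

Monthly rate r = 13.7%/12 = 1.14167% = 0.0114167.
Level-payment amortization: P = B₀·r / (1 − (1+r)^(−n)) = 9820.00·0.0114167 / (1 − 1.01142^(−18)).
Denominator 1 − (1+r)^(−18) = 0.184811407.
P = 112.112 / 0.184811407 ≈ 606.63.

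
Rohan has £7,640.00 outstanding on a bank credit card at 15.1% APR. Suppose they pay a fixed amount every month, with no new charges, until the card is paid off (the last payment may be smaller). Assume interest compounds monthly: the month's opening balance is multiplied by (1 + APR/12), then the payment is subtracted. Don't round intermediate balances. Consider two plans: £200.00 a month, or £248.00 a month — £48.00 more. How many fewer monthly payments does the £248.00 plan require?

Monthly rate r = 15.1%/12 = 1.25833% = 0.0125833.
At £200.00/mo: n = ⌈−ln(1 − rB₀/P)/ln(1+r)⌉ = 53 payments (last £80.12); total interest = total paid − £7,640.00 = £2,840.12.
At £248.00/mo: 40 payments (last £55.00); total interest £2,087.00.
Payments saved = 53 − 40 = 13.

13 fewer payments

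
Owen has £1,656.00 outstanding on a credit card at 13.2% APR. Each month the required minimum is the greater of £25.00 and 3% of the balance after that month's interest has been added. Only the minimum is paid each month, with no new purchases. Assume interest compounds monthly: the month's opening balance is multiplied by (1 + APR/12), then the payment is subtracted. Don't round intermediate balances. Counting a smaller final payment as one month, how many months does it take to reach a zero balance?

Monthly rate r = 13.2%/12 = 1.1% = 0.011.
While 3% of the post-interest balance exceeds £25.00, each month B ← (B·(1+r))·(1 − 0.03), i.e. B shrinks by the factor (1+r)·0.97 = 0.98067.
This holds for months 1–36. Entering month 37 the balance is £820.13; 3% of the post-interest balance is now below £25.00, so the flat £25.00 minimum applies from here.
From month 37 a fixed £25.00 at rate r clears £820.13 in 41 more payments. Total: 36 + 41 = 77 months.

77 months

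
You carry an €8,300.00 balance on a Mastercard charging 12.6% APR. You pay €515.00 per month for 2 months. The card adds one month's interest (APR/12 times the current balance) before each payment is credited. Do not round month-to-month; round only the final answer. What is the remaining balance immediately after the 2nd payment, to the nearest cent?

€7,439.81

Monthly rate r = 12.6%/12 = 1.05% = 0.0105.
Each month: B ← B·(1+r) − €515.00.
Month 1: interest €87.15; balance after payment €7,872.15.
Month 2: interest €82.66; balance after payment €7,439.81.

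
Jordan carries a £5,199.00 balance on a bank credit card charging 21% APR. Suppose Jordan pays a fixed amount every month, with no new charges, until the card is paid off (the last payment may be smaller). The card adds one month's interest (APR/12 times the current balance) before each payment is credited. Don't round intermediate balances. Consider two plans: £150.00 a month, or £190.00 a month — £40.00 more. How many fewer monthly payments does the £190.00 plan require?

Monthly rate r = 21%/12 = 1.75% = 0.0175.
At £150.00/mo: n = ⌈−ln(1 − rB₀/P)/ln(1+r)⌉ = 54 payments (last £115.43); total interest = total paid − £5,199.00 = £2,866.43.
At £190.00/mo: 38 payments (last £108.04); total interest £1,939.04.
Payments saved = 54 − 38 = 16.

16 fewer payments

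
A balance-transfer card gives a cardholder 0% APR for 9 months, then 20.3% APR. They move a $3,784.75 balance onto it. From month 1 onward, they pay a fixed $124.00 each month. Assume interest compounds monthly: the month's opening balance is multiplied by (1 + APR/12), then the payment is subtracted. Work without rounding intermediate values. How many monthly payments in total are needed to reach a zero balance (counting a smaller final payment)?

Promo months 1–9 at r₀ = 0%/12 = 0; months 10+ at r₁ = 20.3%/12 = 0.0169167.
After month 9 (no interest yet): B = $3,784.75 − 9·$124.00 = $2,668.75.
Then at r₁ with $124.00/mo: n₂ = −ln(1 − r₁·B/P)/ln(1+r₁) ≈ 26.99 → 27 more payments.

36 payments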